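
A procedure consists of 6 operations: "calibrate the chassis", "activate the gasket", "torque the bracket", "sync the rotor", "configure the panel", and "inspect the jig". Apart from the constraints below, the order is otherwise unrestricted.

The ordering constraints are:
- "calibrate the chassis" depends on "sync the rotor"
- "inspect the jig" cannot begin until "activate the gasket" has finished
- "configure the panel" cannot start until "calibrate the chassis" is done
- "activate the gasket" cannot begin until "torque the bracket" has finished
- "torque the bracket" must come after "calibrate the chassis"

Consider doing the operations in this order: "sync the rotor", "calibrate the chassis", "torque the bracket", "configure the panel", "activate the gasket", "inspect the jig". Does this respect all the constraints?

Yes

Every stated constraint is respected: "torque the bracket" sits at position 3, ahead of "activate the gasket" at position 5, and each of the other listed pairs likewise has the predecessor earlier in the sequence.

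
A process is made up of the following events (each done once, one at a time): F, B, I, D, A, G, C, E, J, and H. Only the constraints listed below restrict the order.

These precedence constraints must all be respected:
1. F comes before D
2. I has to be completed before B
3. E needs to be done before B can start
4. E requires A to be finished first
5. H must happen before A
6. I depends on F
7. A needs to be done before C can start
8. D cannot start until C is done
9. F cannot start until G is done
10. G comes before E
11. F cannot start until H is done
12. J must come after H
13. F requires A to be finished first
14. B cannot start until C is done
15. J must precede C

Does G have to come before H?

No

G and H are not related by any chain of constraints.
So G can come before H or after — it is not forced.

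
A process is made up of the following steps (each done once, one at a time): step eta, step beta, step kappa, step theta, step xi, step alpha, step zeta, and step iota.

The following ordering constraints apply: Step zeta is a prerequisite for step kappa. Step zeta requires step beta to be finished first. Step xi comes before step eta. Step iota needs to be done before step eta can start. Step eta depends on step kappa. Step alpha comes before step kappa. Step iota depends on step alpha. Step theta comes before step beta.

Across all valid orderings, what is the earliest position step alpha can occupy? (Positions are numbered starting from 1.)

1

No constraint forces any other step before step alpha, so it can be placed first.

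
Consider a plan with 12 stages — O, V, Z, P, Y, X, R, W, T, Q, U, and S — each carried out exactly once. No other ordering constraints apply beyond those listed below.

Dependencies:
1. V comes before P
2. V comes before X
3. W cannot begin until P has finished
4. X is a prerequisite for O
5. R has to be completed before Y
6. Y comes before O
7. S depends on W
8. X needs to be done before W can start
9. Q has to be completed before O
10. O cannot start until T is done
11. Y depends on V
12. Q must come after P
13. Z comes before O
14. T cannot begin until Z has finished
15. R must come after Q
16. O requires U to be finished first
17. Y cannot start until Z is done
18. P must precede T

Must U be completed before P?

No

U and P are not related by any chain of constraints.
There exist valid orderings with P before U, so U is not required to come first.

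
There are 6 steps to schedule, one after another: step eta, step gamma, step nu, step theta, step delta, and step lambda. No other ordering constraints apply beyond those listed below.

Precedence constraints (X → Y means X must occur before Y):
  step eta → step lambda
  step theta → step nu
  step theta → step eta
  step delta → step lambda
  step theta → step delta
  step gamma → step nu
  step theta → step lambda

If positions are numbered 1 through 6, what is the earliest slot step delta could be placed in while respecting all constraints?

2

The only step forced before step delta (directly or transitively) is step theta.
With 1 mandatory predecessor, the earliest step delta can sit is position 1+1 = 2, and placing just that one first achieves it.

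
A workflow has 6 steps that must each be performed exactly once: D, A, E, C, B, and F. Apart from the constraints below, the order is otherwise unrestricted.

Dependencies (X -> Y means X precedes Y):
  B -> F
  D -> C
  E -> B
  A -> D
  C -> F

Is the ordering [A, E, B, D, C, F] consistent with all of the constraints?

Yes

Every stated constraint is respected: A sits at position 1, ahead of D at position 4, and each of the other listed pairs likewise has the predecessor earlier in the sequence.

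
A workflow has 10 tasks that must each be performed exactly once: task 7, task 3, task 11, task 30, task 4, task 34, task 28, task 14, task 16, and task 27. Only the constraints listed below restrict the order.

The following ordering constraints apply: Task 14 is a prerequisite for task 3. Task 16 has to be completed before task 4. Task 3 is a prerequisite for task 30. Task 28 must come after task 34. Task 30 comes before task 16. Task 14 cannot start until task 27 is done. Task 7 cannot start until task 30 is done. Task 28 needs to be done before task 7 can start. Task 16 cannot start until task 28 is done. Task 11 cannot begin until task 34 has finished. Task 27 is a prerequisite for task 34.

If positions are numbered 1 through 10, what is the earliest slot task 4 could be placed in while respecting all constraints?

8

Working backwards through the constraints from task 4, its full set of required predecessors is task 3, task 30, task 34, task 28, task 14, task 16, task 27 — 7 of them.
So at minimum 7 tasks come before task 4, putting task 4 no earlier than position 8. That position is achievable by scheduling exactly those predecessors first.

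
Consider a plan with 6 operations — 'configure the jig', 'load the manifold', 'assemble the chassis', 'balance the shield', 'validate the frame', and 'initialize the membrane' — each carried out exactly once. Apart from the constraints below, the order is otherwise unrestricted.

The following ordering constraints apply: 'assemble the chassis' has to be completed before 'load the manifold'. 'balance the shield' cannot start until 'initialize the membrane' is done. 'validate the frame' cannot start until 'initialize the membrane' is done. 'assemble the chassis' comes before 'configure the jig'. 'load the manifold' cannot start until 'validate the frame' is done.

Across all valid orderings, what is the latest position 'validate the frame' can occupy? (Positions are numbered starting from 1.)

The only operation forced after 'validate the frame' (directly or by a chain) is 'load the manifold'.
So at least 1 operation follows 'validate the frame', putting 'validate the frame' no later than position 5. That position is achievable by scheduling everything else first.

5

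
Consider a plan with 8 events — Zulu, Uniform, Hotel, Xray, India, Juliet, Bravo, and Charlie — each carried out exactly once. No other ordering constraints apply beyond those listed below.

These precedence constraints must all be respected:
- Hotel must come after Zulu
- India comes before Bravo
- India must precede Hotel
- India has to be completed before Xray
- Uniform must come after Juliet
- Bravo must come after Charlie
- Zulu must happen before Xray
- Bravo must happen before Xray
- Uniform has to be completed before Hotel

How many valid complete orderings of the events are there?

The events with no prerequisites are Zulu, India, Juliet, Charlie; any of them can be placed first.
Counting all ways to extend the partial order to a total order gives 360.

360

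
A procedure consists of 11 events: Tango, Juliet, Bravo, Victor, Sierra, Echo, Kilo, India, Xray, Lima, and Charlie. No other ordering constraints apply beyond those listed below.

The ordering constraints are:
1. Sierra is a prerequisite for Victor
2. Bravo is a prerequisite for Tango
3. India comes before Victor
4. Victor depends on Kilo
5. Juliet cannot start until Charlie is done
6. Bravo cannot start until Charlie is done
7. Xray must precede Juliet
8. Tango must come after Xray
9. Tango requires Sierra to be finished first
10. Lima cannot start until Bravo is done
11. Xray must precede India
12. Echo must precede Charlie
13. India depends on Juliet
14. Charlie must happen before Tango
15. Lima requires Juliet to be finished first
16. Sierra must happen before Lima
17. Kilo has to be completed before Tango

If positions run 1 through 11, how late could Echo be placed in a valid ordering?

Every event that must follow Echo has to come after it. Tracing all chains starting from Echo, those events are: Tango, Juliet, Bravo, Victor, India, Lima, Charlie — 7 in total.
So at least 7 events follow Echo, putting Echo no later than position 4. That position is achievable by scheduling everything else first.

4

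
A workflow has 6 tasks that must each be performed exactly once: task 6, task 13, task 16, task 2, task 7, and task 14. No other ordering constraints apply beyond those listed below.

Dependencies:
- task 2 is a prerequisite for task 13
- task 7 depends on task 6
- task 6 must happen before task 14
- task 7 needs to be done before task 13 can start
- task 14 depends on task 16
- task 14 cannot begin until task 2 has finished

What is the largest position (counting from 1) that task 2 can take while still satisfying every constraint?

Every task that must follow task 2 has to come after it. Tracing all chains starting from task 2, those tasks are: task 13, task 14 — 2 in total.
So at least 2 tasks follow task 2, putting task 2 no later than position 4. That position is achievable by scheduling everything else first.

4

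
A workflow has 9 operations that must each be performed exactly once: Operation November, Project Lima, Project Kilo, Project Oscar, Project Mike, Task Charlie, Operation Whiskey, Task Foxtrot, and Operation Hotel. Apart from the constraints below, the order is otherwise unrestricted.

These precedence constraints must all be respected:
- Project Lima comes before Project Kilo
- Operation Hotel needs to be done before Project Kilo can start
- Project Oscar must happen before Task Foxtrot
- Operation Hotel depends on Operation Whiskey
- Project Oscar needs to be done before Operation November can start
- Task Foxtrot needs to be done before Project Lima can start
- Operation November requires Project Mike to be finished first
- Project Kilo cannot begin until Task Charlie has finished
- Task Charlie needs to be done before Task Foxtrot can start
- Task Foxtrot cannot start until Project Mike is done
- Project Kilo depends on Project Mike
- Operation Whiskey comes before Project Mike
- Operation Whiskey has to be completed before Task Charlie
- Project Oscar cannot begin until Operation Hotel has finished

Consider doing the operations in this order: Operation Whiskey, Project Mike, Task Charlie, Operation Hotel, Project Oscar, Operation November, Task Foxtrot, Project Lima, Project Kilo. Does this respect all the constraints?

Yes

Going through the constraints one by one, each required predecessor appears earlier in the sequence than its dependent — e.g. Project Mike (position 2) is before Project Kilo (position 9), as required.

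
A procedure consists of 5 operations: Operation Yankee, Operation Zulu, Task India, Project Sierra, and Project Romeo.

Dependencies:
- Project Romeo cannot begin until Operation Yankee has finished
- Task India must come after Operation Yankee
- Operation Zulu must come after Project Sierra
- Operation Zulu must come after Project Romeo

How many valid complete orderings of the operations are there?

The operations with no prerequisites are Operation Yankee, Project Sierra; any of them can be placed first.
Counting all ways to extend the partial order to a total order gives 11.

11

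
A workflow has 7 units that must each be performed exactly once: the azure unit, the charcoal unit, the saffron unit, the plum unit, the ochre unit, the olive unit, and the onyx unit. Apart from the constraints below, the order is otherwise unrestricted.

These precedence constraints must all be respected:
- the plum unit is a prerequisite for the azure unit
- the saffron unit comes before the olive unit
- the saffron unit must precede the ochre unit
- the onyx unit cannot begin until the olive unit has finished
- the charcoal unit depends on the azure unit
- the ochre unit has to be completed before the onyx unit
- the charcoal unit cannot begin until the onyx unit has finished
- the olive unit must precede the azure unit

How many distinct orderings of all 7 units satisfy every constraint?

21

2 units have no prerequisites (the saffron unit, the plum unit), so any of them could come first.
Systematically extending each partial ordering one unit at a time and counting, there are 21 complete orderings.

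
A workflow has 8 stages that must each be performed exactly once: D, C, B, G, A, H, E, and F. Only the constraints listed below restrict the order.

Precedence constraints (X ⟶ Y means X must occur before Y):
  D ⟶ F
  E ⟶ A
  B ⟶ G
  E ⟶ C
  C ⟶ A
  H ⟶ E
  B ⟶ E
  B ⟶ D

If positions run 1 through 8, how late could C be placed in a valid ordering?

7

Following the constraints forward from C, its only required successor is A.
So at least 1 stage follows C, putting C no later than position 7. That position is achievable by scheduling everything else first.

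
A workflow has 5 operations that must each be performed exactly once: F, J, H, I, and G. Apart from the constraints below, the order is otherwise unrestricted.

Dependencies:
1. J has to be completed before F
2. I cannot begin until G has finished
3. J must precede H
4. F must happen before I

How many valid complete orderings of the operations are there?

The operations with no prerequisites are J, G; any of them can be placed first.
Counting all ways to extend the partial order to a total order gives 11.

11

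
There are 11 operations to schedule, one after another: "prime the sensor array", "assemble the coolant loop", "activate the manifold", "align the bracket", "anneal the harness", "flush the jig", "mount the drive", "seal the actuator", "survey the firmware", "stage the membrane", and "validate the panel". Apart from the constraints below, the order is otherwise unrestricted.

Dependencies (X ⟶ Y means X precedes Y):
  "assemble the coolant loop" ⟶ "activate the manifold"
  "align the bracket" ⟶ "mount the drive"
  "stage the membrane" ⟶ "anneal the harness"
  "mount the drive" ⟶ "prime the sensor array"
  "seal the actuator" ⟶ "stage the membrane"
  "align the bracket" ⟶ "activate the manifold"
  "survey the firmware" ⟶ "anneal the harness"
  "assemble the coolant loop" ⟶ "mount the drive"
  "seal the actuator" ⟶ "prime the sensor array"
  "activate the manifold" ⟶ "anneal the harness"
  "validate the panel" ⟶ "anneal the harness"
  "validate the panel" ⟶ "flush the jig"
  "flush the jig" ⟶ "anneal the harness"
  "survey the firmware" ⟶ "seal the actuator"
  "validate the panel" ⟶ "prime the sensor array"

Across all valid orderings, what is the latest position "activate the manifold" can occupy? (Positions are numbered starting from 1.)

Following the constraints forward from "activate the manifold", its only required successor is "anneal the harness".
So at least 1 operation follows "activate the manifold", putting "activate the manifold" no later than position 10. That position is achievable by scheduling everything else first.

10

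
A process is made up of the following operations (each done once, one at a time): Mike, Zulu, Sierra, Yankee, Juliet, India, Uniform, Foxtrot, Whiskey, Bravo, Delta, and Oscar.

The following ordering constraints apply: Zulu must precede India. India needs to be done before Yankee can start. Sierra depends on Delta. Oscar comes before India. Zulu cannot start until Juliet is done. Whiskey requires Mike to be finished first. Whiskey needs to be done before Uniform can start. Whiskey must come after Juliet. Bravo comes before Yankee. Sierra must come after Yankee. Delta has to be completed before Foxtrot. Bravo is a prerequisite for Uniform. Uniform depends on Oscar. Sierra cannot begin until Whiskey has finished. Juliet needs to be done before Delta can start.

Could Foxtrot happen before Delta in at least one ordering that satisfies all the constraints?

The constraints give a chain Delta → Foxtrot, which forces Delta before Foxtrot.
So no valid ordering can have Foxtrot before Delta.

No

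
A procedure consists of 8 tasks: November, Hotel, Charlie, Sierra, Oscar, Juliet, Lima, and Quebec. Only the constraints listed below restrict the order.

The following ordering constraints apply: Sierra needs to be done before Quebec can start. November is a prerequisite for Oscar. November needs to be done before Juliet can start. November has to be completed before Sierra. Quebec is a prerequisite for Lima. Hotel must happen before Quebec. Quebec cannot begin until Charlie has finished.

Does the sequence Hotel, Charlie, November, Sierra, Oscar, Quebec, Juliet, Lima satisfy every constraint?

Checking each listed constraint against this order: for instance, Hotel is in position 1 and Quebec in position 6, so that constraint holds — and the remaining constraints check out the same way.

Yes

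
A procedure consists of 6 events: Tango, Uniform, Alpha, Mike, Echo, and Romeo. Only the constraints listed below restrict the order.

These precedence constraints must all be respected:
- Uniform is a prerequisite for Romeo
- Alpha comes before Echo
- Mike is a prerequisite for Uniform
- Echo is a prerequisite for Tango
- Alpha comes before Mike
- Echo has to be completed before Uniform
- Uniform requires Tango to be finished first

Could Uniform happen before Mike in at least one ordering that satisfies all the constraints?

The constraints give a chain Mike → Uniform, which forces Mike before Uniform.
Hence Uniform can never be scheduled before Mike.

No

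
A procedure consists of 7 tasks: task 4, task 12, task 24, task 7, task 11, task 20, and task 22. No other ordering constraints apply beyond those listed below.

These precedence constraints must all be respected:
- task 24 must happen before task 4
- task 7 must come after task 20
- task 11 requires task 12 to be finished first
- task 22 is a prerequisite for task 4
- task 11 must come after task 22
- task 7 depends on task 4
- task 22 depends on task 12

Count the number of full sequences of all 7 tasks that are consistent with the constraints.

57

3 tasks have no prerequisites (task 12, task 24, task 20), so any of them could come first.
Systematically extending each partial ordering one task at a time and counting, there are 57 complete orderings.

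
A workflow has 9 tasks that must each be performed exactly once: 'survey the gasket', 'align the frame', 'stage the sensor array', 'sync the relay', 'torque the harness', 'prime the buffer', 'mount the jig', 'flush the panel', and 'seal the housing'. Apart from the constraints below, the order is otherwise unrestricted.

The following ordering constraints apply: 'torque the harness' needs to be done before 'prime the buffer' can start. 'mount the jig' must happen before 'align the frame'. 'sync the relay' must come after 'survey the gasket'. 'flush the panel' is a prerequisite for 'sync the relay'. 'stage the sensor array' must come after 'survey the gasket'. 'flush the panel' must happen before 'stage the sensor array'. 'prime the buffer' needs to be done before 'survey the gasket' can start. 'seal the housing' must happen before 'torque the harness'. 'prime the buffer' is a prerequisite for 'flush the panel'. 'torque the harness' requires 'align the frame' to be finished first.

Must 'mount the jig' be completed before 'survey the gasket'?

There is a constraint chain 'mount the jig' → 'align the frame' → 'torque the harness' → 'prime the buffer' → 'survey the gasket'.
So 'mount the jig' must precede 'survey the gasket' in any valid ordering.

Yes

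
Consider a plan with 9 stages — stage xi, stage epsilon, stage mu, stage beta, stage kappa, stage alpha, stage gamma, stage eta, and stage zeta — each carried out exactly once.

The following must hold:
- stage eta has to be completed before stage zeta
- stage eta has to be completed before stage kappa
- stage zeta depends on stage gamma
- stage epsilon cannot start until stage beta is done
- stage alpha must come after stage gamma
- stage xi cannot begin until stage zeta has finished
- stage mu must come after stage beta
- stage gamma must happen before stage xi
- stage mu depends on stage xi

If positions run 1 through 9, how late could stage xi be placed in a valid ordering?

The only stage forced after stage xi (directly or by a chain) is stage mu.
So at least 1 stage follows stage xi, putting stage xi no later than position 8. That position is achievable by scheduling everything else first.

8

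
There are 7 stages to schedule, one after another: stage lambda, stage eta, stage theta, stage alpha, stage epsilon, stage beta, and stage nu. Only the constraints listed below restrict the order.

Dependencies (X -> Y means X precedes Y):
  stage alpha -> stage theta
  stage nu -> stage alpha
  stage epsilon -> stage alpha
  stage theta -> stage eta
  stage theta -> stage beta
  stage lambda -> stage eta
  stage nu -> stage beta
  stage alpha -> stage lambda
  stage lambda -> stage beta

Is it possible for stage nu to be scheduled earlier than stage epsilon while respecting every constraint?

Yes

The constraints leave stage nu and stage epsilon unordered relative to each other; nothing requires stage epsilon earlier.
That means at least one valid schedule has stage nu before stage epsilon.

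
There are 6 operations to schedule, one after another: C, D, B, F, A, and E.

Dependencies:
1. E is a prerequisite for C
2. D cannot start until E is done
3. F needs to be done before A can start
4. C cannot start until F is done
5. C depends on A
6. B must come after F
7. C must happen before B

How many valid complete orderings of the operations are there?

12

The operations with no prerequisites are F, E; any of them can be placed first.
Counting all ways to extend the partial order to a total order gives 12.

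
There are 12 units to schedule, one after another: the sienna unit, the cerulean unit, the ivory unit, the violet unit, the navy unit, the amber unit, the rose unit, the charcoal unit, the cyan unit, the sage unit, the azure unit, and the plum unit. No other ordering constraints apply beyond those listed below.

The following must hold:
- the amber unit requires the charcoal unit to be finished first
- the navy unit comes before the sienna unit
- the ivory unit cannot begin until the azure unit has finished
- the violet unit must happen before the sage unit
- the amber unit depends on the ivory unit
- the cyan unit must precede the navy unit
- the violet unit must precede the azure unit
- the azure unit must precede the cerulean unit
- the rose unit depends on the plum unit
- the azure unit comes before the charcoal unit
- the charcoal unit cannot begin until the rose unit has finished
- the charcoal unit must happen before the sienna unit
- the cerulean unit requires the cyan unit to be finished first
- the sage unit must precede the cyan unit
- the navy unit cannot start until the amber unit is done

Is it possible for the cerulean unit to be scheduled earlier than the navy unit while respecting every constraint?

Yes

The constraints leave the cerulean unit and the navy unit unordered relative to each other; nothing requires the navy unit earlier.
So a valid ordering placing the cerulean unit earlier than the navy unit exists.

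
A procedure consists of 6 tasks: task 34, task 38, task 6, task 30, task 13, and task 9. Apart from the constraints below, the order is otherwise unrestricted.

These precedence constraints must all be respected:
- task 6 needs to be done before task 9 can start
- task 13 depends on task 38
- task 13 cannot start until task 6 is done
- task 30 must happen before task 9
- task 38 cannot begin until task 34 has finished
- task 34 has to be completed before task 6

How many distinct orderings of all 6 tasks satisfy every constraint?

21

2 tasks have no prerequisites (task 34, task 30), so any of them could come first.
Enumerating by repeatedly choosing an available task (one whose prerequisites are all placed) gives 21 distinct complete orderings.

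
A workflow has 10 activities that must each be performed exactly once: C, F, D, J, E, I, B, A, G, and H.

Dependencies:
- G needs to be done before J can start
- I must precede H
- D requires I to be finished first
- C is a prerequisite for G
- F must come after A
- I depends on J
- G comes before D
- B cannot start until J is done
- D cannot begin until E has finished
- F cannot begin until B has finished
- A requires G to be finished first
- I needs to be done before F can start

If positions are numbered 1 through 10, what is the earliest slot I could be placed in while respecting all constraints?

Working backwards through the constraints from I, its full set of required predecessors is C, J, G — 3 of them.
With 3 mandatory predecessors, the earliest I can sit is position 3+1 = 4, and placing just those 3 first achieves it.

4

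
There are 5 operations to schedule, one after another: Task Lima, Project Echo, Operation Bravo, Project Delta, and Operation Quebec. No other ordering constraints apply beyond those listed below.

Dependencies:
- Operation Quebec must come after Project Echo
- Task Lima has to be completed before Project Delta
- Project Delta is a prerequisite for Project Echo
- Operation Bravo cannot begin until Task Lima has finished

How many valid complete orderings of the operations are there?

4

Task Lima is the only operation with nothing required before it, so every ordering starts there.
Counting all ways to extend the partial order to a total order gives 4.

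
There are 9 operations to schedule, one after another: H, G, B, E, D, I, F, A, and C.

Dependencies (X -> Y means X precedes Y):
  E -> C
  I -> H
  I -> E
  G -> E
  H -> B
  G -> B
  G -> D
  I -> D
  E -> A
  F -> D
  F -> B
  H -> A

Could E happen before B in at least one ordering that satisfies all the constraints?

Yes

The constraints leave E and B unordered relative to each other; nothing requires B earlier.
That means at least one valid schedule has E before B.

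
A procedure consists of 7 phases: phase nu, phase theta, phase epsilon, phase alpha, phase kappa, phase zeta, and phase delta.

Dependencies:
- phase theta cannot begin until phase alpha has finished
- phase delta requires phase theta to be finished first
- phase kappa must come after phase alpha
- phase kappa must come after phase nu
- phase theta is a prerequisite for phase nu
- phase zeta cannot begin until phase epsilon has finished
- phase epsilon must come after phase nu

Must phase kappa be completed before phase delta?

No chain of constraints connects phase kappa to phase delta in either direction.
So phase kappa can come before phase delta or after — it is not forced.

No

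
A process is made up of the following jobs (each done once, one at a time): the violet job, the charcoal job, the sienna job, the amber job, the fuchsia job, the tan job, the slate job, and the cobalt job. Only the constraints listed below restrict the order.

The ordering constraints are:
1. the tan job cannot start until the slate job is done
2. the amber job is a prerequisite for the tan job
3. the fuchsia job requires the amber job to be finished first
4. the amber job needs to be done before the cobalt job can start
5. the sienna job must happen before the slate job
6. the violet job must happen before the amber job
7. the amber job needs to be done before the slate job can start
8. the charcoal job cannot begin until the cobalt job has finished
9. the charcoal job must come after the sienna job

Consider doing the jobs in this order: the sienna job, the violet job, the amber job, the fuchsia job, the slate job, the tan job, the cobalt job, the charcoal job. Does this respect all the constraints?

Yes

Checking each listed constraint against this order: for instance, the sienna job is in position 1 and the charcoal job in position 8, so that constraint holds — and the remaining constraints check out the same way.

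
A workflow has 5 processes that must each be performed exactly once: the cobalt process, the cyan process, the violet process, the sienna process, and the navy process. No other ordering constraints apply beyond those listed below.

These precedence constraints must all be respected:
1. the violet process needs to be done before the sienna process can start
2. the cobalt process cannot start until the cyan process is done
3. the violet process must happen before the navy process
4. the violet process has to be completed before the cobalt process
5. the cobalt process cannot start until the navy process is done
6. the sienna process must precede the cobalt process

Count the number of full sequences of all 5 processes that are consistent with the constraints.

2 processes have no prerequisites (the cyan process, the violet process), so any of them could come first.
Systematically extending each partial ordering one process at a time and counting, there are 8 complete orderings.

8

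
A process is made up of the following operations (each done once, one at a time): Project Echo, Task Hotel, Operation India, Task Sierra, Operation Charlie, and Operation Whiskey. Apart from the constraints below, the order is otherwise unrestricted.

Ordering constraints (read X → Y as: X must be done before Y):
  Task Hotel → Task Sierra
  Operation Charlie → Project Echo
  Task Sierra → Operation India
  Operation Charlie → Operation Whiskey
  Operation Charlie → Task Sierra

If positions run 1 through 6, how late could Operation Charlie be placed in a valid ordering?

Every operation that must follow Operation Charlie has to come after it. Tracing all chains starting from Operation Charlie, those operations are: Project Echo, Operation India, Task Sierra, Operation Whiskey — 4 in total.
With 4 mandatory successors out of 6 operations total, the latest slot for Operation Charlie is 6−4 = 2, and it's reachable by doing all non-successors before Operation Charlie.

2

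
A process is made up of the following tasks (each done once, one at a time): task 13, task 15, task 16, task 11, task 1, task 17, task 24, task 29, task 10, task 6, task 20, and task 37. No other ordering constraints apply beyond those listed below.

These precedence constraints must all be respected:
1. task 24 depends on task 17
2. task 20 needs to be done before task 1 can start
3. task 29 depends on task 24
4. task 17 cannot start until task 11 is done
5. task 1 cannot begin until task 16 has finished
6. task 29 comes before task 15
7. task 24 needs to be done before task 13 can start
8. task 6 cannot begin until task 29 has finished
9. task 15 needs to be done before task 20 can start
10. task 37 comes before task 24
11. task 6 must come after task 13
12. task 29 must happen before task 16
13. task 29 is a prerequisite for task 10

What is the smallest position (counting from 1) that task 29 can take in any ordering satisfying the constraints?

The tasks that are forced before task 29, directly or transitively, are task 11, task 17, task 24, task 37. That's 4 tasks.
With 4 mandatory predecessors, the earliest task 29 can sit is position 4+1 = 5, and placing just those 4 first achieves it.

5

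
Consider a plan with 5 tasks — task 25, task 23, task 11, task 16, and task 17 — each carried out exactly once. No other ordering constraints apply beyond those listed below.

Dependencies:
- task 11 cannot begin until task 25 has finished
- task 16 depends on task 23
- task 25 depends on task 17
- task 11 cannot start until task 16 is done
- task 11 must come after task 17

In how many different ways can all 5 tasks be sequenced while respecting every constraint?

2 tasks have no prerequisites (task 23, task 17), so any of them could come first.
Counting all ways to extend the partial order to a total order gives 6.

6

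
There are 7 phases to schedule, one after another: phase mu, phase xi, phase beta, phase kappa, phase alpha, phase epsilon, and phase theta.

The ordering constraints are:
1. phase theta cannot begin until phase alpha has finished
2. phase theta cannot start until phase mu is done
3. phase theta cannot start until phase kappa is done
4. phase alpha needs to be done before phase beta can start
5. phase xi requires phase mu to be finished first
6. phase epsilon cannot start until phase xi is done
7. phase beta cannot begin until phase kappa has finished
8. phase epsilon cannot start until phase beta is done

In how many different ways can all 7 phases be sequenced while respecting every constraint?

72

The phases with no prerequisites are phase mu, phase kappa, phase alpha; any of them can be placed first.
Enumerating by repeatedly choosing an available phase (one whose prerequisites are all placed) gives 72 distinct complete orderings.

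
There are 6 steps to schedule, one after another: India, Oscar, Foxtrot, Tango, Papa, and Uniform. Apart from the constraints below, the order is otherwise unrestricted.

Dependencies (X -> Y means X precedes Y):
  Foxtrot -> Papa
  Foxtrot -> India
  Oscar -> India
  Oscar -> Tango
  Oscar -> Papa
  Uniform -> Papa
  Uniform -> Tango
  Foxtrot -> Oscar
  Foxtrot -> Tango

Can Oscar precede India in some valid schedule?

Yes

Every valid ordering already has Oscar before India (the constraints require it), so in particular at least one does.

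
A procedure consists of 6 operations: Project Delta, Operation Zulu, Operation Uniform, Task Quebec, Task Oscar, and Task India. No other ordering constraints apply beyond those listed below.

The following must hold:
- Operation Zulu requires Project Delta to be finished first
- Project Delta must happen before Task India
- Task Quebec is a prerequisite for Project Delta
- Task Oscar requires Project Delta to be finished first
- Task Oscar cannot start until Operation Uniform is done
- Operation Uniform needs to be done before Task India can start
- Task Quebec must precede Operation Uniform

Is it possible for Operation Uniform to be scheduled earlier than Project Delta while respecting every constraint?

Nothing in the constraints forces Project Delta before Operation Uniform — there is no chain from Project Delta to Operation Uniform.
That means at least one valid schedule has Operation Uniform before Project Delta.

Yes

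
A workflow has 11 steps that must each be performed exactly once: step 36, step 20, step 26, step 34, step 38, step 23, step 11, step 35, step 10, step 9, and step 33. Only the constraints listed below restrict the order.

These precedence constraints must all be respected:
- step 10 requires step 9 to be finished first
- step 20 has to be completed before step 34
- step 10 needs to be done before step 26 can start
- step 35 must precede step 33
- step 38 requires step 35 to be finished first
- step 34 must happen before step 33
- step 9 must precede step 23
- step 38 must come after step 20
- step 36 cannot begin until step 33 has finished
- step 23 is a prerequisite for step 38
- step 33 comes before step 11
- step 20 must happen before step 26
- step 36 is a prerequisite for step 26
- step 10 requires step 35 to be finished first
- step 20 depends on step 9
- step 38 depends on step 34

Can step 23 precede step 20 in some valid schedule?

The constraints leave step 23 and step 20 unordered relative to each other; nothing requires step 20 earlier.
That means at least one valid schedule has step 23 before step 20.

Yes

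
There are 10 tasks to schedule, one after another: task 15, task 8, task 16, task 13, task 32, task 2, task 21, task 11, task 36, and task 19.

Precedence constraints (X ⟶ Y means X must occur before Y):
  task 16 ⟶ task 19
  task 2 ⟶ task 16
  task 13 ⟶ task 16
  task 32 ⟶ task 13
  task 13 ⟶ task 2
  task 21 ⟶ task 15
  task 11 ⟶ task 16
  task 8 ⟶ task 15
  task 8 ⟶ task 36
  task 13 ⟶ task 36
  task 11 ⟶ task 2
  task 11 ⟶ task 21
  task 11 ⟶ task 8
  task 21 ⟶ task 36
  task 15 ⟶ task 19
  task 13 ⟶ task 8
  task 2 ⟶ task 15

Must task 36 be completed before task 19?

No

Nothing in the constraints links task 36 and task 19; they are unordered relative to each other.
A valid ordering placing task 19 before task 36 exists, so the answer is no.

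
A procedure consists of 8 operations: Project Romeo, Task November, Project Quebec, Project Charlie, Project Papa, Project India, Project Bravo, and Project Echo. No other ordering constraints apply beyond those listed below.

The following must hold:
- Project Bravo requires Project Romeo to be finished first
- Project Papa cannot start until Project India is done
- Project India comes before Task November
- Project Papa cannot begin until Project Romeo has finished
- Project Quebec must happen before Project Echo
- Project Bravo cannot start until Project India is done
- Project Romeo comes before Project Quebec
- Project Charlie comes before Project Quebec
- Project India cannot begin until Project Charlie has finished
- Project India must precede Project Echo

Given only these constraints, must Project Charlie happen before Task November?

Yes

Following the dependencies: Project Charlie → Project India → Task November.
That forces Project Charlie before Task November in every valid schedule.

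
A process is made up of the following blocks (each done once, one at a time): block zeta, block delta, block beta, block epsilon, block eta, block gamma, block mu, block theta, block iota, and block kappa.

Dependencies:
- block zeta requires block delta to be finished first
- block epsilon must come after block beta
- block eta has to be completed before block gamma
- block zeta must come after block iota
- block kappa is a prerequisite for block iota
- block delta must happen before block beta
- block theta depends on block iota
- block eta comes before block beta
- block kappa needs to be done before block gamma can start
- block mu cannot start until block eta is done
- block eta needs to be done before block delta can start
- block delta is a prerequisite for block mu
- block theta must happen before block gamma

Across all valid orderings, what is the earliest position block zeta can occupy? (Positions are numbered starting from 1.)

The blocks that are forced before block zeta, directly or transitively, are block delta, block eta, block iota, block kappa. That's 4 blocks.
So at minimum 4 blocks come before block zeta, putting block zeta no earlier than position 5. That position is achievable by scheduling exactly those predecessors first.

5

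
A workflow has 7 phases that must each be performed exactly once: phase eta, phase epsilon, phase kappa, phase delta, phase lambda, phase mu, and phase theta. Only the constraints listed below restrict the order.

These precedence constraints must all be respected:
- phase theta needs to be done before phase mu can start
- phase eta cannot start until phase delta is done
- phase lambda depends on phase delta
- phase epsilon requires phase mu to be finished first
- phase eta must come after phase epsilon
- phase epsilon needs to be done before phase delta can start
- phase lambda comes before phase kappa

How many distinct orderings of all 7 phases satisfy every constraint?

Only phase theta has no prerequisites, so it must go first.
Systematically extending each partial ordering one phase at a time and counting, there are 3 complete orderings.

3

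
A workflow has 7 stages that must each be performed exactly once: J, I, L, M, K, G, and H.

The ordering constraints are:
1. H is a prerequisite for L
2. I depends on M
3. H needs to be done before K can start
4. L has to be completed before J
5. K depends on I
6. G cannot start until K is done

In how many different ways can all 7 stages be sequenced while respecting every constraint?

31

The stages with no prerequisites are M, H; any of them can be placed first.
Systematically extending each partial ordering one stage at a time and counting, there are 31 complete orderings.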